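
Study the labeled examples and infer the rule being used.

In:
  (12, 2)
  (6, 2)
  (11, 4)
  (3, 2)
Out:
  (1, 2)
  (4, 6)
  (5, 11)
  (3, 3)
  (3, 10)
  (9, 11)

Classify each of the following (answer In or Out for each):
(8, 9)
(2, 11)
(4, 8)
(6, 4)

Out, Out, Out, In

Rule: first > second. This holds for each 'In' example and fails for each 'Out' one.
(8, 9): 8 < 9 — does not pass, so Out. (2, 11): 2 < 11 — does not pass, so Out. (4, 8): 4 < 8 — does not pass, so Out. (6, 4): 6 > 4 — has this property, so In.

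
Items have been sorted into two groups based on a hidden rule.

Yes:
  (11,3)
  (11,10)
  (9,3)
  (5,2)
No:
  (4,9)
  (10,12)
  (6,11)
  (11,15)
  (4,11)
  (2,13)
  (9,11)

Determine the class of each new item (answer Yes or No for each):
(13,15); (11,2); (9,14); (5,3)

The rule appears to be: first > second.

No, Yes, No, Yes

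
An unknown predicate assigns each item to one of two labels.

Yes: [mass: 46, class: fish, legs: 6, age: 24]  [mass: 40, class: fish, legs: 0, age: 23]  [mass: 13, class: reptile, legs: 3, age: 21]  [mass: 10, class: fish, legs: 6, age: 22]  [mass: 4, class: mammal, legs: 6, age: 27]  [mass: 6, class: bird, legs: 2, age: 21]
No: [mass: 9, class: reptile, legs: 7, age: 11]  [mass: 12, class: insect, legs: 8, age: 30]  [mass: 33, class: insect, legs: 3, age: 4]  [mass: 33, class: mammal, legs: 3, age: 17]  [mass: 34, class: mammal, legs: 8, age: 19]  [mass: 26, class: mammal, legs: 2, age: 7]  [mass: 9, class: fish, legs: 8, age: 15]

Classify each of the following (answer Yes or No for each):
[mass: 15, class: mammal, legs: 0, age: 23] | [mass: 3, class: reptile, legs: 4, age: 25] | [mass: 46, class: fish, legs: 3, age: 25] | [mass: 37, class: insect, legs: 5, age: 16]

The rule appears to be: age ≥ 21 AND age ≤ 27.
[mass: 15, class: mammal, legs: 0, age: 23]: age = 23, qualifies → Yes. [mass: 3, class: reptile, legs: 4, age: 25]: age = 25, qualifies → Yes. [mass: 46, class: fish, legs: 3, age: 25]: age = 25, qualifies → Yes. [mass: 37, class: insect, legs: 5, age: 16]: age = 16, doesn't qualify → No.

Yes, Yes, Yes, No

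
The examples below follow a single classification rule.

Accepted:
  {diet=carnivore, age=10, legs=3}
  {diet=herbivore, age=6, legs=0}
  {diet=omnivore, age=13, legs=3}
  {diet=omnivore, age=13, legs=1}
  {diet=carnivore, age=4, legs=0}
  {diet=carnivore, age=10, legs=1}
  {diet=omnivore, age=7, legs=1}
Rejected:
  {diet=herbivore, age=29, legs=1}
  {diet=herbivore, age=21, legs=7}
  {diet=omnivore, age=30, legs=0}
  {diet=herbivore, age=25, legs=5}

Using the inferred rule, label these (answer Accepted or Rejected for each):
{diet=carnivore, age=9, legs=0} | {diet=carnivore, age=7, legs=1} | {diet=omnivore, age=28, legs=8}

Accepted, Accepted, Rejected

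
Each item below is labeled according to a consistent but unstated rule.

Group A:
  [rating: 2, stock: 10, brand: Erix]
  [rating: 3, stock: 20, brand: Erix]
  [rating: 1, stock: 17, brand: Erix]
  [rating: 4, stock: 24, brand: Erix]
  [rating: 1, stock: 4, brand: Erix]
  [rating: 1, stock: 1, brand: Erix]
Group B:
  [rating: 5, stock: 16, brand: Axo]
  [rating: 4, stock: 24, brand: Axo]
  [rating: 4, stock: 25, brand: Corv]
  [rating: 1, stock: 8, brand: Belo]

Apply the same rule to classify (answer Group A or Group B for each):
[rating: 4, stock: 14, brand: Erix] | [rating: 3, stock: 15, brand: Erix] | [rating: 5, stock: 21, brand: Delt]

The distinguishing property — brand is Erix — holds for all the 'Group A' cases and none of the 'Group B' cases.
Group A: [rating: 4, stock: 14, brand: Erix], since brand is Erix. Group A: [rating: 3, stock: 15, brand: Erix], since brand is Erix. Group B: [rating: 5, stock: 21, brand: Delt], since brand is Delt.

Group A, Group A, Group B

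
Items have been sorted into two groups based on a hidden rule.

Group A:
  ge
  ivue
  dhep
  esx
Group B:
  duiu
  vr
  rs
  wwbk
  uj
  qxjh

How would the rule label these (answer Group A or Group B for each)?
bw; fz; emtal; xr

Group B, Group B, Group A, Group B

Looking at the examples, the only property every 'Group A' case has and every 'Group B' case lacks is: contains 'e'.
bw: no 'e' — does not pass, so Group B.
fz: no 'e' — does not pass, so Group B.
emtal: has 'e' — passes, so Group A.
xr: no 'e' — does not pass, so Group B.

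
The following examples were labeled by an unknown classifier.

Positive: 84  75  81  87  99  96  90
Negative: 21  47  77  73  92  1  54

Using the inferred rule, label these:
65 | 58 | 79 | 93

Negative, Negative, Negative, Positive

The simplest hypothesis consistent with all the labels is: multiple of 3 AND at least 73.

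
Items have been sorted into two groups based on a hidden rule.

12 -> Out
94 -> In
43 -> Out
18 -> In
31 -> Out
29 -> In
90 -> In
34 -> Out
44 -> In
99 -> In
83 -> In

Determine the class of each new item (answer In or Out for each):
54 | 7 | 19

In, Out, In

Rule: digit sum ≥ 8. This holds for each 'In' example and fails for each 'Out' one.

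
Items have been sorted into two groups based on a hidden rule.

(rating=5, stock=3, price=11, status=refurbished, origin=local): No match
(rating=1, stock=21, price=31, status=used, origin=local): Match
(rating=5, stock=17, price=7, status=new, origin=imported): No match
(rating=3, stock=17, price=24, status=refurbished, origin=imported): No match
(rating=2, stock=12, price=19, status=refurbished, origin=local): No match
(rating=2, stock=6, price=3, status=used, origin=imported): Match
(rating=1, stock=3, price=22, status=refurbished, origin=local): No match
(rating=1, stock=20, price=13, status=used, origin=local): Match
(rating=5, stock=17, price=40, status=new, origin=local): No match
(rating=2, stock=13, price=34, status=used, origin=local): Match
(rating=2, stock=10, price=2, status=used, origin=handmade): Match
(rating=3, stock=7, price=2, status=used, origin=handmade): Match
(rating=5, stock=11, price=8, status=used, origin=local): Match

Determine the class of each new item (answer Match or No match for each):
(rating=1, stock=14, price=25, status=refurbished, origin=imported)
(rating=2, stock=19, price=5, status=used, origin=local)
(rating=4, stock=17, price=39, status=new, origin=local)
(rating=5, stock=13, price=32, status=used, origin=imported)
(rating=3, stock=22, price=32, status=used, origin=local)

No match, Match, No match, Match, Match

The pattern is that an item is 'Match' exactly when: status is used.
(rating=1, stock=14, price=25, status=refurbished, origin=imported): status is refurbished — does not fit, so No match.
(rating=2, stock=19, price=5, status=used, origin=local): status is used — has this property, so Match.
(rating=4, stock=17, price=39, status=new, origin=local): status is new — does not fit, so No match.
(rating=5, stock=13, price=32, status=used, origin=imported): status is used — has this property, so Match.
(rating=3, stock=22, price=32, status=used, origin=local): status is used — has this property, so Match.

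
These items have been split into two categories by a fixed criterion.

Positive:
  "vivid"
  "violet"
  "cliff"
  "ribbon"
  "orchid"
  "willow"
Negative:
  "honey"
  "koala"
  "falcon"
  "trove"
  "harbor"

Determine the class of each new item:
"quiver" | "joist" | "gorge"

Positive, Positive, Negative

The rule appears to be: contains 'i'.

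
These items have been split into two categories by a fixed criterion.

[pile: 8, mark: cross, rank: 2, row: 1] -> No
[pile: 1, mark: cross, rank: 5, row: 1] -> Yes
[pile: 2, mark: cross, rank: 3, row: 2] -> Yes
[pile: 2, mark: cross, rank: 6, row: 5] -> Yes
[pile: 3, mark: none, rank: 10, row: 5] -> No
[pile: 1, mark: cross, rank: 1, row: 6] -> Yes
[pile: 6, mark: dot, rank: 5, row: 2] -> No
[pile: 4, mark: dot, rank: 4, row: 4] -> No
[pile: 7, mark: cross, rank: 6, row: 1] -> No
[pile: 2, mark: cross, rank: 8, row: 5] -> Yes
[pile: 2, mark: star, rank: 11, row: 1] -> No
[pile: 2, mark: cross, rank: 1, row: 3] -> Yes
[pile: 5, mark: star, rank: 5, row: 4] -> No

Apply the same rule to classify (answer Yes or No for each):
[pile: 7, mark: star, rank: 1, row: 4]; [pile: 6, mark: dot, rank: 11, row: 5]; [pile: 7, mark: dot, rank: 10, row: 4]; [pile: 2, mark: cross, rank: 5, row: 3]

A rule that fits every label: mark is cross AND pile ≤ 2 — true of each 'Yes' example, false of each 'No' one.
No: [pile: 7, mark: star, rank: 1, row: 4], since mark is star, pile = 7. No: [pile: 6, mark: dot, rank: 11, row: 5], since mark is dot, pile = 6. No: [pile: 7, mark: dot, rank: 10, row: 4], since mark is dot, pile = 7. Yes: [pile: 2, mark: cross, rank: 5, row: 3], since mark is cross, pile = 2.

No, No, No, Yes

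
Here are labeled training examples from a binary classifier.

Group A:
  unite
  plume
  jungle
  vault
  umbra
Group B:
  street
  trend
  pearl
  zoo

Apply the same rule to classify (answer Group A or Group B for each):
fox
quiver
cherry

Group B, Group A, Group B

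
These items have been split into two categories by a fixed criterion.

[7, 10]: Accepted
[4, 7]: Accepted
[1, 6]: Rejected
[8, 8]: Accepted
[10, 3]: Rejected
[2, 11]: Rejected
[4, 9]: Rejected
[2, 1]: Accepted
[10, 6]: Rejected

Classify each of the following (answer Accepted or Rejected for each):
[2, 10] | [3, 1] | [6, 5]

The simplest hypothesis consistent with all the labels is: |first − second| ≤ 3.
[2, 10]: Rejected (|2−10| = 8). [3, 1]: Accepted (|3−1| = 2). [6, 5]: Accepted (|6−5| = 1).

Rejected, Accepted, Accepted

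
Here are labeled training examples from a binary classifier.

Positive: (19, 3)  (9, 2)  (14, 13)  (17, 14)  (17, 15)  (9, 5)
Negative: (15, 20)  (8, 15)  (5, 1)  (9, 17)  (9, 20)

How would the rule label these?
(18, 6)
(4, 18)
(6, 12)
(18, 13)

Positive, Negative, Negative, Positive

All 'Positive' examples share one property — first > second AND sum ≥ 11 — and every 'Negative' example lacks it.
Positive: (18, 6), since 18 > 6, 18+6 = 24. Negative: (4, 18), since 4 < 18, 4+18 = 22. Negative: (6, 12), since 6 < 12, 6+12 = 18. Positive: (18, 13), since 18 > 13, 18+13 = 31.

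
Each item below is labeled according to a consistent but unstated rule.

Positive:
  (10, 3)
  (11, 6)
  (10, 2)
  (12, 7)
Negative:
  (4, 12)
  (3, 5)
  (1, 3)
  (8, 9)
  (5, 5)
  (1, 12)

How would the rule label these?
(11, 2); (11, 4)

The common property of the 'Positive' items is: first > second. No 'Negative' item has it.
Positive: (11, 2), since 11 > 2.
Positive: (11, 4), since 11 > 4.

Positive, Positive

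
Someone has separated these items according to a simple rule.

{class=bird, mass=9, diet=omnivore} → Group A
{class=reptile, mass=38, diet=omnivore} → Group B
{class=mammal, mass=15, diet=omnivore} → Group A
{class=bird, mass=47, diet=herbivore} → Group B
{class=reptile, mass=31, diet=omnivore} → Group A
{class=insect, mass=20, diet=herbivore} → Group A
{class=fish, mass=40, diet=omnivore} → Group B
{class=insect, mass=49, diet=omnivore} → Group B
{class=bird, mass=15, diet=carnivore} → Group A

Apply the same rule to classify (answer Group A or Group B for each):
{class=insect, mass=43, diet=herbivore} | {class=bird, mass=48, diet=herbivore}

Every 'Group A' example satisfies: mass ≤ 31. None of the 'Group B' examples do.
{class=insect, mass=43, diet=herbivore} → mass = 43 → Group B.
{class=bird, mass=48, diet=herbivore} → mass = 48 → Group B.

Group B, Group B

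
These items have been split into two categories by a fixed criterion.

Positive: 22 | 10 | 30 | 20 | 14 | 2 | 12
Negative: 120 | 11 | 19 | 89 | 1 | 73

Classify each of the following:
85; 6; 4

Negative, Positive, Positive

One predicate separates the groups cleanly: even AND at most 30.
85: 85 is odd, 85 > 30 — fails the rule, so Negative. 6: 6 is even, 6 ≤ 30 — qualifies, so Positive. 4: 4 is even, 4 ≤ 30 — qualifies, so Positive.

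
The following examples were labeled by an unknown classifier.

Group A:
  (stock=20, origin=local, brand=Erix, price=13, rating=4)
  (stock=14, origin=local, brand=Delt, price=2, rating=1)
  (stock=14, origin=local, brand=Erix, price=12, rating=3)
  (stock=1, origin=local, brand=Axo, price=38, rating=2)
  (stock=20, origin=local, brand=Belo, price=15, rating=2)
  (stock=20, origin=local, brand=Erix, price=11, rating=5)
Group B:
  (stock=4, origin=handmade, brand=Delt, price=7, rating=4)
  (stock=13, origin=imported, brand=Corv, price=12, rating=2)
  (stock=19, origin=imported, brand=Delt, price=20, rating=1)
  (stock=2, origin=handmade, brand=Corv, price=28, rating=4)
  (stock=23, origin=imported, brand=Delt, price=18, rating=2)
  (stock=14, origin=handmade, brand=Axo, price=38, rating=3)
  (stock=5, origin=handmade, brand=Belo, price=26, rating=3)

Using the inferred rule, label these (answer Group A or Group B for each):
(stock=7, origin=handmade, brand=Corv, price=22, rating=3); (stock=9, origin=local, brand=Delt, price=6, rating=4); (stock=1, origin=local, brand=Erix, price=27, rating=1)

The classifier is using: origin is local.

Group B, Group A, Group A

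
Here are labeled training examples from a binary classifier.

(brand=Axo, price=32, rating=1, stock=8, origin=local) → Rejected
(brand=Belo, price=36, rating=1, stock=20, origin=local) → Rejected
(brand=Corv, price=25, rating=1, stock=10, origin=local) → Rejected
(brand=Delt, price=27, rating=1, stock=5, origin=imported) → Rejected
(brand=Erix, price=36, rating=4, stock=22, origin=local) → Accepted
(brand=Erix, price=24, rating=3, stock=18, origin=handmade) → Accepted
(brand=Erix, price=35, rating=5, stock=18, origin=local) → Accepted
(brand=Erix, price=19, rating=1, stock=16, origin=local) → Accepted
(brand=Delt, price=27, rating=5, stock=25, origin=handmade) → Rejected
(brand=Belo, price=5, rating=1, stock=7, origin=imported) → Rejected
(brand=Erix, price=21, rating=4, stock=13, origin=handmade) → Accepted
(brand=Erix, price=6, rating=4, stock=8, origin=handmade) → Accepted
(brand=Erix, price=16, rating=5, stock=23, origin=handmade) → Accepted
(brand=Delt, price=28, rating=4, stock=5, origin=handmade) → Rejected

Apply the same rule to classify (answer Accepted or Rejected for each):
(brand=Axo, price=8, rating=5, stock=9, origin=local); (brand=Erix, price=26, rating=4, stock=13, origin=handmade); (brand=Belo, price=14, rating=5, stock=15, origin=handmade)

Rejected, Accepted, Rejected

The common property of the 'Accepted' items is: brand is Erix. No 'Rejected' item has it.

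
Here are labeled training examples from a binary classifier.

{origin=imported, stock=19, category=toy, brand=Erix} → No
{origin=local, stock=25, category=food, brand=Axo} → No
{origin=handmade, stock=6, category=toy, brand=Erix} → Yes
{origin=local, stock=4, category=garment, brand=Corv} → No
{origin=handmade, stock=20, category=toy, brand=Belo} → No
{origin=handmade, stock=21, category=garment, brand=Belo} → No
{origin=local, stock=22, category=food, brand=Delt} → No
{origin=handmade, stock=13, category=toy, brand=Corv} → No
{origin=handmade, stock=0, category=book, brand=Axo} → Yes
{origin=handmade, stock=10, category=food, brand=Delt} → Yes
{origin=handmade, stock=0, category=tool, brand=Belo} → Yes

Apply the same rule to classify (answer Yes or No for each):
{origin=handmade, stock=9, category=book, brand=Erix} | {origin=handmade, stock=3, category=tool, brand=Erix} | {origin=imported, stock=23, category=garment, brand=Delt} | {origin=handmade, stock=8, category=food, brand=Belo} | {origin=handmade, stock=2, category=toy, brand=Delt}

Yes, Yes, No, Yes, Yes

The simplest hypothesis consistent with all the labels is: origin is handmade AND stock ≤ 10.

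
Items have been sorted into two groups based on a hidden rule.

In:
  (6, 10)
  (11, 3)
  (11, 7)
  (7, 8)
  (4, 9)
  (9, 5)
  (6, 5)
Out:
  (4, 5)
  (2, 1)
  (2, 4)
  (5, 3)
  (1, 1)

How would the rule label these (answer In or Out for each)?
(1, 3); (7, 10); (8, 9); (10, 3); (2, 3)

The simplest hypothesis consistent with all the labels is: sum ≥ 11.
(1, 3) — 1+3 = 4, hence Out. (7, 10) — 7+10 = 17, hence In. (8, 9) — 8+9 = 17, hence In. (10, 3) — 10+3 = 13, hence In. (2, 3) — 2+3 = 5, hence Out.

Out, In, In, In, Out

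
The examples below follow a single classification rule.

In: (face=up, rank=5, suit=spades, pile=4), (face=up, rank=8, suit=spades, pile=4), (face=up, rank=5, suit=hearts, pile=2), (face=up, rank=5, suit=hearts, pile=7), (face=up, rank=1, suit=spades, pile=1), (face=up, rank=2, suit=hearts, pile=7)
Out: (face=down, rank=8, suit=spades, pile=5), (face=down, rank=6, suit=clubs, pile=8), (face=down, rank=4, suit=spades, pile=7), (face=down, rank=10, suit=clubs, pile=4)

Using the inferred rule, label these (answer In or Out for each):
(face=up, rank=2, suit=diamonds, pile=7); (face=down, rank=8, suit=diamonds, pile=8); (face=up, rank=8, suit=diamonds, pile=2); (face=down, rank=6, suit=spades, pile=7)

In, Out, In, Out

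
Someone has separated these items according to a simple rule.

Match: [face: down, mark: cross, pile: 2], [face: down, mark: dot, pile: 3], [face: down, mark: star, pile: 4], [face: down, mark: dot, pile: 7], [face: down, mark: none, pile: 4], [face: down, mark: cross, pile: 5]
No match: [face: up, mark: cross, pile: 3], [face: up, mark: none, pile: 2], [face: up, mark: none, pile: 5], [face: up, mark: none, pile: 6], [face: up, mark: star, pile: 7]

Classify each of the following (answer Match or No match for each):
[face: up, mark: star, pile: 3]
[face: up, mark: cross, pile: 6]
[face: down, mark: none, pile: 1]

One predicate separates the groups cleanly: face is down.
[face: up, mark: star, pile: 3]: face is up — does not fit, so No match.
[face: up, mark: cross, pile: 6]: face is up — does not fit, so No match.
[face: down, mark: none, pile: 1]: face is down — passes, so Match.

No match, No match, Match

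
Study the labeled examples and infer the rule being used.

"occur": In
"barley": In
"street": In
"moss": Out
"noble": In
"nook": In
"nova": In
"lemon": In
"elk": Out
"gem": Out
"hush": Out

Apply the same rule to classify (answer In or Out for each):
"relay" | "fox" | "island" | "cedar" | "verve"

In, Out, In, In, In

The distinguishing property — has ≥ 2 vowels — holds for all the 'In' cases and none of the 'Out' cases.
"relay": In (2 vowels).
"fox": Out (1 vowel).
"island": In (2 vowels).
"cedar": In (2 vowels).
"verve": In (2 vowels).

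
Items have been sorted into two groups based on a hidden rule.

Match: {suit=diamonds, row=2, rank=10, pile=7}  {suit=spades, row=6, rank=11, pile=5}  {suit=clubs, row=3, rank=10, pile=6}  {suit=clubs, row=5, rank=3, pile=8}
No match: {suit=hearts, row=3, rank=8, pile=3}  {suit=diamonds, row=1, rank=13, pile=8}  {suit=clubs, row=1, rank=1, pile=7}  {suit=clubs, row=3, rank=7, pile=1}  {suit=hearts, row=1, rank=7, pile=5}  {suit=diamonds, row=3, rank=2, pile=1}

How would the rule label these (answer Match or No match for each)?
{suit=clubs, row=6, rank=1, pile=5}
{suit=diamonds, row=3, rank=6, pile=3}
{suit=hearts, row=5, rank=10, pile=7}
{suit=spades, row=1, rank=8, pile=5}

Match, No match, Match, No match

Rule: pile ≥ 5 AND row ≥ 2. This holds for each 'Match' example and fails for each 'No match' one.
{suit=clubs, row=6, rank=1, pile=5}: pile = 5, row = 6, has this property → Match. {suit=diamonds, row=3, rank=6, pile=3}: pile = 3, row = 3, does not pass → No match. {suit=hearts, row=5, rank=10, pile=7}: pile = 7, row = 5, has this property → Match. {suit=spades, row=1, rank=8, pile=5}: pile = 5, row = 1, does not pass → No match.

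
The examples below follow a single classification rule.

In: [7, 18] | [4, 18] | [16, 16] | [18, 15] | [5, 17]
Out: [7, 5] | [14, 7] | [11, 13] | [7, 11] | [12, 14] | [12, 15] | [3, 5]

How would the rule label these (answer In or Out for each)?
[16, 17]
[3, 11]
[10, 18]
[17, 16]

The distinguishing property — max ≥ 16 — holds for all the 'In' cases and none of the 'Out' cases.
[16, 17]: max 17 — has this property, so In. [3, 11]: max 11 — fails the rule, so Out. [10, 18]: max 18 — has this property, so In. [17, 16]: max 17 — has this property, so In.

In, Out, In, In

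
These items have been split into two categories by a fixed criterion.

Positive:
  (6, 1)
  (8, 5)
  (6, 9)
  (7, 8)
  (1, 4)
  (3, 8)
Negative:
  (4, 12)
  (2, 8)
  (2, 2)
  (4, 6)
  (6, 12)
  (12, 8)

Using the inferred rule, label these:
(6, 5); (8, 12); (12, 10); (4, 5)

The common property of the 'Positive' items is: sum is odd. No 'Negative' item has it.
(6, 5): Positive (6+5 = 11).
(8, 12): Negative (8+12 = 20).
(12, 10): Negative (12+10 = 22).
(4, 5): Positive (4+5 = 9).

Positive, Negative, Negative, Positive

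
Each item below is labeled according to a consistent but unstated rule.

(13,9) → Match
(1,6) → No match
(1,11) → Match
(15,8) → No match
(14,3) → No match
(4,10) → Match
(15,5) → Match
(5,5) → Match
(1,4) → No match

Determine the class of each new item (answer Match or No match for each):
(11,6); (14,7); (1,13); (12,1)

No match, No match, Match, No match

All 'Match' examples share one property — sum is even — and every 'No match' example lacks it.
(11,6): No match (11+6 = 17).
(14,7): No match (14+7 = 21).
(1,13): Match (1+13 = 14).
(12,1): No match (12+1 = 13).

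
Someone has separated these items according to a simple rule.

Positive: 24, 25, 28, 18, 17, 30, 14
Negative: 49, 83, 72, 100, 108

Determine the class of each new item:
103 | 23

Every 'Positive' example satisfies: at most 30. None of the 'Negative' examples do.

Negative, Positive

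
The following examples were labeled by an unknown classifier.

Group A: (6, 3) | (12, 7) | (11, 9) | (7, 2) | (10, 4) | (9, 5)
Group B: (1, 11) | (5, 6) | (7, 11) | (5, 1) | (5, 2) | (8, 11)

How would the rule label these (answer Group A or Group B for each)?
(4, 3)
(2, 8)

Group B, Group B

The rule appears to be: first > second AND sum ≥ 9.
(4, 3) — 4 > 3, 4+3 = 7, hence Group B. (2, 8) — 2 < 8, 2+8 = 10, hence Group B.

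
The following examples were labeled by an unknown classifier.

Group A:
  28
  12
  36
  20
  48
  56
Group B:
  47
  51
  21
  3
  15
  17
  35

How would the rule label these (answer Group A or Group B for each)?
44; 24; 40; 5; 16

Group A, Group A, Group A, Group B, Group A

The common property of the 'Group A' items is: even. No 'Group B' item has it.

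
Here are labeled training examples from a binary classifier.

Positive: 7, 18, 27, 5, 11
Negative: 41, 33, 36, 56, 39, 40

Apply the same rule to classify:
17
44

Positive, Negative

The classifier is using: at most 27.
Positive: 17, since 17 ≤ 27.
Negative: 44, since 44 > 27.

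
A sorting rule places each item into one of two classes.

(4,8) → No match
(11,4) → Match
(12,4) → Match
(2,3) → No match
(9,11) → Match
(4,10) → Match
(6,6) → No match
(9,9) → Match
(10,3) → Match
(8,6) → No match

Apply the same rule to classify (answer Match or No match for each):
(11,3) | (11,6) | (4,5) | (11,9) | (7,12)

Match, Match, No match, Match, Match

All 'Match' examples share one property — max ≥ 9 — and every 'No match' example lacks it.
(11,3) — max 11, hence Match.
(11,6) — max 11, hence Match.
(4,5) — max 5, hence No match.
(11,9) — max 11, hence Match.
(7,12) — max 12, hence Match.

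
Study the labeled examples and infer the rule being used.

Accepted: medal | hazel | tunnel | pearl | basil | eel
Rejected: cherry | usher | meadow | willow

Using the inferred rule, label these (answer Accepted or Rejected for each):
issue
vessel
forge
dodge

Rejected, Accepted, Rejected, Rejected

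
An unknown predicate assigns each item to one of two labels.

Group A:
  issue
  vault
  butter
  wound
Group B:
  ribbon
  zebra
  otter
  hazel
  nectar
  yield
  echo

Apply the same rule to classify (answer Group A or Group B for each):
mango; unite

Group B, Group A

All 'Group A' examples share one property — contains 'u' — and every 'Group B' example lacks it.
mango: Group B (no 'u'). unite: Group A (has 'u').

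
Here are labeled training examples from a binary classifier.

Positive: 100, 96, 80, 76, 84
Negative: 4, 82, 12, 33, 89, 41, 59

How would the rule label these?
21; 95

Negative, Negative

The simplest hypothesis consistent with all the labels is: multiple of 4 AND at least 33.
21: 21 = 4·5 + 1, 21 < 33, does not fit → Negative.
95: 95 = 4·23 + 3, 95 ≥ 33, does not fit → Negative.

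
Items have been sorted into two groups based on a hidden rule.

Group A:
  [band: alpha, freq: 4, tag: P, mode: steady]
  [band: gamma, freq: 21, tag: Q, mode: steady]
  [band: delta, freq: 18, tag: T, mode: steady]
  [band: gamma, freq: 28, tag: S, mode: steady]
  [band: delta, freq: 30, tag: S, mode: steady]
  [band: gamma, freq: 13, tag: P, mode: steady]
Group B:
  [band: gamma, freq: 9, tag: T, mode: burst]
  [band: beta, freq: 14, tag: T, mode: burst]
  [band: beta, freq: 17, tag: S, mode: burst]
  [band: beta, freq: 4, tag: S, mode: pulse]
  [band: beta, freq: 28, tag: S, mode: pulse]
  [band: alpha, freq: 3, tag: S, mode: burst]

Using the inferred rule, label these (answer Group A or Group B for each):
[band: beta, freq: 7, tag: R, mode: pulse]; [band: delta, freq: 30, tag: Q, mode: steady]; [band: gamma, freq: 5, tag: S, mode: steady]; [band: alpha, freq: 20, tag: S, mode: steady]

Group B, Group A, Group A, Group A

Comparing the two groups points to one rule — mode is steady.
[band: beta, freq: 7, tag: R, mode: pulse]: mode is pulse — fails this test, so Group B.
[band: delta, freq: 30, tag: Q, mode: steady]: mode is steady — checks out, so Group A.
[band: gamma, freq: 5, tag: S, mode: steady]: mode is steady — checks out, so Group A.
[band: alpha, freq: 20, tag: S, mode: steady]: mode is steady — checks out, so Group A.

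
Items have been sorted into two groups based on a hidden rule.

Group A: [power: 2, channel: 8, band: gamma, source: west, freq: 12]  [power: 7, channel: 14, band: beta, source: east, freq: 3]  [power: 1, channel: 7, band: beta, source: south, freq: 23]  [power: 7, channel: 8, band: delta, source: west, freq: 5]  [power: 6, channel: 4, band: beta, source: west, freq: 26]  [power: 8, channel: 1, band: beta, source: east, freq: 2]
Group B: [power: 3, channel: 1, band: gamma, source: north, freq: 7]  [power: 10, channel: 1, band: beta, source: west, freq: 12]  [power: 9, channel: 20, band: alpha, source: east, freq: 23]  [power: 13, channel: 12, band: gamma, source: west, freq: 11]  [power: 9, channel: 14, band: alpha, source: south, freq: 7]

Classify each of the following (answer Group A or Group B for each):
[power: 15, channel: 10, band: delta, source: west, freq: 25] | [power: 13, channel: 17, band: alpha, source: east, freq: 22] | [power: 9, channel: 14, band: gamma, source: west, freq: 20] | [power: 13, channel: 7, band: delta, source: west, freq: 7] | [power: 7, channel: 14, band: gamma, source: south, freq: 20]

Rule: power ≤ 8 AND freq ≠ 7. This holds for each 'Group A' example and fails for each 'Group B' one.
[power: 15, channel: 10, band: delta, source: west, freq: 25] → power = 15, freq = 25 → Group B. [power: 13, channel: 17, band: alpha, source: east, freq: 22] → power = 13, freq = 22 → Group B. [power: 9, channel: 14, band: gamma, source: west, freq: 20] → power = 9, freq = 20 → Group B. [power: 13, channel: 7, band: delta, source: west, freq: 7] → power = 13, freq = 7 → Group B. [power: 7, channel: 14, band: gamma, source: south, freq: 20] → power = 7, freq = 20 → Group A.

Group B, Group B, Group B, Group B, Group A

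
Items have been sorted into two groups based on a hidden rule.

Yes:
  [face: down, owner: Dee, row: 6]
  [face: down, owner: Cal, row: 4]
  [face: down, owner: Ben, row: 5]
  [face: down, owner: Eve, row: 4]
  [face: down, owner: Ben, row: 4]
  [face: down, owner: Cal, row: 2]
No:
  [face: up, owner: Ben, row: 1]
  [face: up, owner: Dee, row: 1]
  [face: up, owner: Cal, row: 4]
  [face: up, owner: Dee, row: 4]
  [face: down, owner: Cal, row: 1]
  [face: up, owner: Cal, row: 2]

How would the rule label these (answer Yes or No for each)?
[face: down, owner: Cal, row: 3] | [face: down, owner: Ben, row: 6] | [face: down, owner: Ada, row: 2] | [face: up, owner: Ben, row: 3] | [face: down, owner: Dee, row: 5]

Yes, Yes, Yes, No, Yes

The rule appears to be: face is down AND row ≥ 2.
[face: down, owner: Cal, row: 3] — face is down, row = 3, hence Yes.
[face: down, owner: Ben, row: 6] — face is down, row = 6, hence Yes.
[face: down, owner: Ada, row: 2] — face is down, row = 2, hence Yes.
[face: up, owner: Ben, row: 3] — face is up, row = 3, hence No.
[face: down, owner: Dee, row: 5] — face is down, row = 5, hence Yes.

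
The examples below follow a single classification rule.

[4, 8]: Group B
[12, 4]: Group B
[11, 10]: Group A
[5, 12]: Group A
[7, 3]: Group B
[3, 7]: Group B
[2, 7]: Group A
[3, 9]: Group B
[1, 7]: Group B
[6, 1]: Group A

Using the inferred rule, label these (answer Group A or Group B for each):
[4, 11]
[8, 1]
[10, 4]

'Group A' ⟺ sum is odd.
[4, 11]: Group A (4+11 = 15). [8, 1]: Group A (8+1 = 9). [10, 4]: Group B (10+4 = 14).

Group A, Group A, Group B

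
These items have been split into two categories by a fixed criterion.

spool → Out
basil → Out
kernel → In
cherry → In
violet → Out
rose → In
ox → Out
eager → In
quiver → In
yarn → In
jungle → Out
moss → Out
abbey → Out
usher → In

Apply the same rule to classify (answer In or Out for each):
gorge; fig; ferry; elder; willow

In, Out, In, In, Out

All 'In' examples share one property — contains 'r' — and every 'Out' example lacks it.
In: gorge, since has 'r'. Out: fig, since no 'r'. In: ferry, since has 'r'. In: elder, since has 'r'. Out: willow, since no 'r'.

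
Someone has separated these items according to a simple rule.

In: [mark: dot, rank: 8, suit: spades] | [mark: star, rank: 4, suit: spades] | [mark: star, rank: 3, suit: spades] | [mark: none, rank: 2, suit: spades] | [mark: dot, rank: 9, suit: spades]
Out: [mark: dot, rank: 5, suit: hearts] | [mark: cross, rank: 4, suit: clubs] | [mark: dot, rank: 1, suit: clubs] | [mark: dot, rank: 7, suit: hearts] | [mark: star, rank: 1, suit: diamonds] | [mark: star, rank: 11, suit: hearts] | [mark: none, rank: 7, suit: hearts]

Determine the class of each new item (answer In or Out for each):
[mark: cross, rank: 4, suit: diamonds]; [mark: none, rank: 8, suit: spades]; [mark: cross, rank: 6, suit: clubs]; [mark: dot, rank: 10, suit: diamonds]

Out, In, Out, Out

A rule that fits every label: suit is spades — true of each 'In' example, false of each 'Out' one.
Out: [mark: cross, rank: 4, suit: diamonds], since suit is diamonds.
In: [mark: none, rank: 8, suit: spades], since suit is spades.
Out: [mark: cross, rank: 6, suit: clubs], since suit is clubs.
Out: [mark: dot, rank: 10, suit: diamonds], since suit is diamonds.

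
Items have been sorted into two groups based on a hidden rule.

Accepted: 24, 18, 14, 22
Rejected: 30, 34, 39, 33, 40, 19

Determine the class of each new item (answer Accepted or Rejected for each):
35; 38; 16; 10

Rejected, Rejected, Accepted, Accepted

The rule appears to be: even AND at most 24.
35: 35 is odd, 35 > 24 — does not satisfy this, so Rejected. 38: 38 is even, 38 > 24 — does not satisfy this, so Rejected. 16: 16 is even, 16 ≤ 24 — has this property, so Accepted. 10: 10 is even, 10 ≤ 24 — has this property, so Accepted.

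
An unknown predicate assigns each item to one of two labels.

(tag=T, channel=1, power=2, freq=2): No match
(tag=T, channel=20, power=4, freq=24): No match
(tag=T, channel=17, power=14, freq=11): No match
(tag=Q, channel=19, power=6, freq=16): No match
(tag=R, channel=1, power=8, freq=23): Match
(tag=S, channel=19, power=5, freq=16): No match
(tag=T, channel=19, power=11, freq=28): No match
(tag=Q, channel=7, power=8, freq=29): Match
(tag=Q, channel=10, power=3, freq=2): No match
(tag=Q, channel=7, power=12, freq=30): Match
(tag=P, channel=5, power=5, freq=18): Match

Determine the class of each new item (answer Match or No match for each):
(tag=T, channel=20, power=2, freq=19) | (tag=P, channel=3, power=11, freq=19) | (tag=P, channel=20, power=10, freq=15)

'Match' ⟺ channel ≤ 7 AND freq ≥ 11.
(tag=T, channel=20, power=2, freq=19): No match (channel = 20, freq = 19).
(tag=P, channel=3, power=11, freq=19): Match (channel = 3, freq = 19).
(tag=P, channel=20, power=10, freq=15): No match (channel = 20, freq = 15).

No match, Match, No match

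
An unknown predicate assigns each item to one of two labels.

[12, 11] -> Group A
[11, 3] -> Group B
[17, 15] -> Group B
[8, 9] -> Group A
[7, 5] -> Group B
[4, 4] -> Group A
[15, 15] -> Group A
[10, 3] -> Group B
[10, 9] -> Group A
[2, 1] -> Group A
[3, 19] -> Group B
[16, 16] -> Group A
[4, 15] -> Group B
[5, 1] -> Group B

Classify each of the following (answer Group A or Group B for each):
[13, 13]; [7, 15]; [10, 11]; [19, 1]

One predicate separates the groups cleanly: |first − second| ≤ 1.
[13, 13]: |13−13| = 0 — passes, so Group A. [7, 15]: |7−15| = 8 — fails the rule, so Group B. [10, 11]: |10−11| = 1 — passes, so Group A. [19, 1]: |19−1| = 18 — fails the rule, so Group B.

Group A, Group B, Group A, Group B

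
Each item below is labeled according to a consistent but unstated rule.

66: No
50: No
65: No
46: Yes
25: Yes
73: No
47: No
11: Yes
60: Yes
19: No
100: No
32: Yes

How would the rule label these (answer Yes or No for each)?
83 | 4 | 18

'Yes' ⟺ ≡ 4 (mod 7).
83 — 83 mod 7 = 6, hence No.
4 — 4 mod 7 = 4, hence Yes.
18 — 18 mod 7 = 4, hence Yes.

No, Yes, Yes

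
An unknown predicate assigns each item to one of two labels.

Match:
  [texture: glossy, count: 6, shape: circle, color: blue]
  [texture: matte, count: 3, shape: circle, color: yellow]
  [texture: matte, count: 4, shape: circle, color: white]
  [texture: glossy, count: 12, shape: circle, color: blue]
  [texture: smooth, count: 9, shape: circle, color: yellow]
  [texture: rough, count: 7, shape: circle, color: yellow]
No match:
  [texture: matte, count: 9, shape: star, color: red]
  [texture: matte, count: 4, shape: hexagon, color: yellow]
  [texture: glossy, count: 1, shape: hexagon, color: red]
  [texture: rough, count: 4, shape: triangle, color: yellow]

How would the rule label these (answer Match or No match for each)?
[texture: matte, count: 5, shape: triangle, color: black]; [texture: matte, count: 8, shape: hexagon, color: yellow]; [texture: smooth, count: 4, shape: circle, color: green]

Rule: shape is circle. This holds for each 'Match' example and fails for each 'No match' one.

No match, No match, Match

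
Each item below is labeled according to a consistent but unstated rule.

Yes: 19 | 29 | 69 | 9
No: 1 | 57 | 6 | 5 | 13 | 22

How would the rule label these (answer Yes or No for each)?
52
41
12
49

No, No, No, Yes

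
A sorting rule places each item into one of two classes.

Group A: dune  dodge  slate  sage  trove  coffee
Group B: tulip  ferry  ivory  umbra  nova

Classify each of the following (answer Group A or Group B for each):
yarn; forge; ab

The distinguishing property — ends with 'e' — holds for all the 'Group A' cases and none of the 'Group B' cases.
yarn: Group B (ends with 'n'). forge: Group A (ends with 'e'). ab: Group B (ends with 'b').

Group B, Group A, Group B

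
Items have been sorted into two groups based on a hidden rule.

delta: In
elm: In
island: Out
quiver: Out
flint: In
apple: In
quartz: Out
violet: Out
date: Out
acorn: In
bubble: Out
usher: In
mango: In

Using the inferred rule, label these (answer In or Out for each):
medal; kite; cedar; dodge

In, Out, In, In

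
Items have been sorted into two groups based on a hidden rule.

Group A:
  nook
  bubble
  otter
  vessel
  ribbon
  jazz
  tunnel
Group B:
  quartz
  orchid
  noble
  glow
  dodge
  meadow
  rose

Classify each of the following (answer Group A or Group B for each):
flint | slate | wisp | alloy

Group B, Group B, Group B, Group A

Checking candidate rules against both groups, what survives is: has a double letter.
Group B: flint, since no doubled letter.
Group B: slate, since no doubled letter.
Group B: wisp, since no doubled letter.
Group A: alloy, since 'll' doubled.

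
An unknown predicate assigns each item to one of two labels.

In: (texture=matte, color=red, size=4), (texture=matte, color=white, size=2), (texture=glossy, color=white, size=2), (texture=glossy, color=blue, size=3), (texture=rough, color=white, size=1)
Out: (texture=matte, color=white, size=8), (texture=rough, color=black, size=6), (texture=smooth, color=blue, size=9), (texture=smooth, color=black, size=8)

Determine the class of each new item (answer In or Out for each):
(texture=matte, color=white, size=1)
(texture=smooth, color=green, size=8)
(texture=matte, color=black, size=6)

One predicate separates the groups cleanly: size ≤ 4.
In: (texture=matte, color=white, size=1), since size = 1. Out: (texture=smooth, color=green, size=8), since size = 8. Out: (texture=matte, color=black, size=6), since size = 6.

In, Out, Out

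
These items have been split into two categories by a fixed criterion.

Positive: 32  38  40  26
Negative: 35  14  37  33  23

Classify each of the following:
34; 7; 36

The distinguishing property — even AND at least 23 — holds for all the 'Positive' cases and none of the 'Negative' cases.
Positive: 34, since 34 is even, 34 ≥ 23.
Negative: 7, since 7 is odd, 7 < 23.
Positive: 36, since 36 is even, 36 ≥ 23.

Positive, Negative, Positive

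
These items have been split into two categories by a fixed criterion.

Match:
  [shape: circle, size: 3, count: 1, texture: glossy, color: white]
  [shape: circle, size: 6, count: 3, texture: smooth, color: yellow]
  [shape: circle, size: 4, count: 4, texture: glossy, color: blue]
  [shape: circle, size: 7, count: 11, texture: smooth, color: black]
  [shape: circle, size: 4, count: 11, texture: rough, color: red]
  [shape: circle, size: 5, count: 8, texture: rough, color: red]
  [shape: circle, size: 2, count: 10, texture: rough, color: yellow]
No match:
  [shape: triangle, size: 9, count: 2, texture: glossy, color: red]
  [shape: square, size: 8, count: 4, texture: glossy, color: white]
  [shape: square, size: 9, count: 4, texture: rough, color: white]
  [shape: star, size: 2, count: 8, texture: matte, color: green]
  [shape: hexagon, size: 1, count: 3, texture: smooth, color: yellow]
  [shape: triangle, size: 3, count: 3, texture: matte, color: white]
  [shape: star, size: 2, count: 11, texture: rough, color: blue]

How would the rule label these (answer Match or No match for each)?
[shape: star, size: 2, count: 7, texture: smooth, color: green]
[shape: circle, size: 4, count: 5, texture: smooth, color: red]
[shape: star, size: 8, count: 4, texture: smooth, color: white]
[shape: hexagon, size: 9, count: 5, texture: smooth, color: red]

No match, Match, No match, No match

One predicate separates the groups cleanly: shape is circle.
[shape: star, size: 2, count: 7, texture: smooth, color: green]: shape is star, fails the rule → No match.
[shape: circle, size: 4, count: 5, texture: smooth, color: red]: shape is circle, has this property → Match.
[shape: star, size: 8, count: 4, texture: smooth, color: white]: shape is star, fails the rule → No match.
[shape: hexagon, size: 9, count: 5, texture: smooth, color: red]: shape is hexagon, fails the rule → No match.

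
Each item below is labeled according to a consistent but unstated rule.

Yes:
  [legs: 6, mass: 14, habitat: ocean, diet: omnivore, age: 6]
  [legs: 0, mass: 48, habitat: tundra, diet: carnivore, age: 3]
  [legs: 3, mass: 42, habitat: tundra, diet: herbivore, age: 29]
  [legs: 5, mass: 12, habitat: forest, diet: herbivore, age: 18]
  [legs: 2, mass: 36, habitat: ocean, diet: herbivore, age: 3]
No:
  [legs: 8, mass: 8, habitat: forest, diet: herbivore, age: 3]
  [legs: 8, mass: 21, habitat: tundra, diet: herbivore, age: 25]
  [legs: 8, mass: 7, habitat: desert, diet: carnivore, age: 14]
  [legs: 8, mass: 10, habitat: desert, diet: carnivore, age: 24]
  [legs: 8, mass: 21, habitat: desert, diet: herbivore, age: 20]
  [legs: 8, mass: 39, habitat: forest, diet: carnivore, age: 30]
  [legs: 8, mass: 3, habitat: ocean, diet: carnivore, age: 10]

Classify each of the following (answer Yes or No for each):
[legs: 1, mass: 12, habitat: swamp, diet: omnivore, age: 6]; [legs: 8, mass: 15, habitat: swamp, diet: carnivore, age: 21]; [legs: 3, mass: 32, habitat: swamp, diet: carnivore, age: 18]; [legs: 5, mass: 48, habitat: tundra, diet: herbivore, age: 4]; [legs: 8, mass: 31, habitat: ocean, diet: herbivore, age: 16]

Yes, No, Yes, Yes, No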